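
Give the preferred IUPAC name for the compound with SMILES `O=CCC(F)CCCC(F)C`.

The longest carbon chain that includes the –CHO group has 8 carbons, so the parent hydride is octane.
The principal characteristic group is an aldehyde (terminal –CHO), named with the suffix -al.
The numbering direction is chosen so that the aldehyde carbon is C-1 by definition.
This places fluoro groups at C-3 and C-7.
The name is 3,7-difluorooctanal.

3,7-difluorooctanal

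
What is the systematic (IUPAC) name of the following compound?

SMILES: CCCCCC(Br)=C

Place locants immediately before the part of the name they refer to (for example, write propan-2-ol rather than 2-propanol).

2-bromohept-1-ene

Counting along the main chain through the multiple bond gives 7 carbons: the parent is heptane.
A C=C double bond in the chain gives the infix -ene-.
Choose the numbering such that numbering from this end puts the double bond at C-1 rather than C-6.
That gives the double bond between C-1 and C-2; a bromo group at C-2.
Assembling the pieces gives 2-bromohept-1-ene.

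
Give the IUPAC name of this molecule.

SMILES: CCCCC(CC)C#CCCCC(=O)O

7-ethylundec-5-ynoic acid

The longest carbon chain that includes the –COOH group and the multiple bond has 11 carbons, so the parent hydride is undecane.
The principal characteristic group is a carboxylic acid (terminal –COOH), named with the suffix -oic acid.
There is one C≡C triple bond, indicated by the ending -yne.
Number the chain so that the carboxylic acid carbon is C-1 by definition.
With this numbering: the triple bond between C-5 and C-6; an ethyl group at C-7.
The name is 7-ethylundec-5-ynoic acid.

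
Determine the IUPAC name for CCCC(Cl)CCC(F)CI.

5-chloro-2-fluoro-1-iodooctane

The parent chain contains 8 carbons (octane).
The numbering direction is chosen so that the substituent locant set {1,2,5} is lower than {4,7,8} at the first point of difference.
With this numbering: a chloro group at C-5; a fluoro group at C-2; an iodo group at C-1.
Prefixes are listed alphabetically: chloro, fluoro, iodo.
Putting it together: 5-chloro-2-fluoro-1-iodooctane.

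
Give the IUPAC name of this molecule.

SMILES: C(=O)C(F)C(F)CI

Counting along the main chain through the –CHO group gives 4 carbons: the parent is butane.
An aldehyde (terminal –CHO) is the principal characteristic group, giving the suffix -al.
Number the chain so that the aldehyde carbon is C-1 by definition.
With this numbering: fluoro groups at C-2 and C-3; an iodo group at C-4.
Substituent prefixes are cited in alphabetical order (multiplying prefixes like di-/tri- are ignored for ordering).
Assembling the pieces gives 2,3-difluoro-4-iodobutanal.

2,3-difluoro-4-iodobutanal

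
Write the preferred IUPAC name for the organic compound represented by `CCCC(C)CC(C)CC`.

3,5-dimethyloctane

The longest carbon chain is 8 atoms: the parent is octane.
Number the chain so that the substituent locant set {3,5} is lower than {4,6} at the first point of difference.
That gives methyl groups at C-3 and C-5.
The name is 3,5-dimethyloctane.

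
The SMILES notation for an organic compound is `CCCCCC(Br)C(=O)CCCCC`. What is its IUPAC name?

Counting along the main chain through the carbonyl gives 12 carbons: the parent is dodecane.
The highest-priority functional group is a ketone (C=O on an internal carbon), so the name ends in -one.
Number the chain so that numbering from this end puts the carbonyl group at C-6 rather than C-7.
This places the carbonyl at C-6; a bromo group at C-7.
Putting it together: 7-bromododecan-6-one.

7-bromododecan-6-one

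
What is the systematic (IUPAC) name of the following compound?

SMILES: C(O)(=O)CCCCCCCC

The longest carbon chain that includes the –COOH group has 9 carbons, so the parent hydride is nonane.
The principal characteristic group is a carboxylic acid (terminal –COOH), named with the suffix -oic acid.
The numbering direction is chosen so that the carboxylic acid carbon is C-1 by definition.
Putting it together: nonanoic acid.

nonanoic acid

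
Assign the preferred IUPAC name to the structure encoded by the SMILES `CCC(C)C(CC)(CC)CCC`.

4,4-diethyl-3-methylheptane

The parent chain contains 7 carbons (heptane).
The numbering direction is chosen so that the substituent locant set {3,4,4} is lower than {4,4,5} at the first point of difference.
With this numbering: two ethyl groups at C-4; a methyl group at C-3.
Prefixes are listed alphabetically: ethyl, methyl.
Putting it together: 4,4-diethyl-3-methylheptane.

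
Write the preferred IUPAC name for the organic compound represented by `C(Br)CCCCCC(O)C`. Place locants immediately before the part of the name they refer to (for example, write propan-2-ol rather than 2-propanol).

8-bromooctan-2-ol

The longest carbon chain that includes the –OH group has 8 carbons, so the parent hydride is octane.
An alcohol (–OH) is the principal characteristic group, giving the suffix -ol.
Choose the numbering such that numbering from this end puts the hydroxyl group at C-2 rather than C-7.
This places the hydroxyl at C-2; a bromo group at C-8.
Assembling the pieces gives 8-bromooctan-2-ol.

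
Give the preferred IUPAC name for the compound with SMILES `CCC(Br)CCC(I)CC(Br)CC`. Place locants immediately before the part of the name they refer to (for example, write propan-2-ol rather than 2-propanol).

The longest carbon chain is 10 atoms: the parent is decane.
The numbering direction is chosen so that the substituent locant set {3,5,8} is lower than {3,6,8} at the first point of difference.
This places bromo groups at C-3 and C-8; an iodo group at C-5.
Substituent prefixes are cited in alphabetical order (multiplying prefixes like di-/tri- are ignored for ordering).
Assembling the pieces gives 3,8-dibromo-5-iododecane.

3,8-dibromo-5-iododecane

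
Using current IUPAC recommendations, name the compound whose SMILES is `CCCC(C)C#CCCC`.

Counting along the main chain through the multiple bond gives 9 carbons: the parent is nonane.
There is one C≡C triple bond, indicated by the ending -yne.
The numbering direction is chosen so that numbering from this end puts the triple bond at C-4 rather than C-5.
That gives the triple bond between C-4 and C-5; a methyl group at C-6.
Assembling the pieces gives 6-methylnon-4-yne.

6-methylnon-4-yne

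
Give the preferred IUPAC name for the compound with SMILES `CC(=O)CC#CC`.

hex-4-yn-2-one

The longest carbon chain that includes the carbonyl and the multiple bond has 6 carbons, so the parent hydride is hexane.
The highest-priority functional group is a ketone (C=O on an internal carbon), so the name ends in -one.
There is one C≡C triple bond, indicated by the ending -yne.
Choose the numbering such that numbering from this end puts the carbonyl group at C-2 rather than C-5.
This places the carbonyl at C-2; the triple bond between C-4 and C-5.
The name is hex-4-yn-2-one.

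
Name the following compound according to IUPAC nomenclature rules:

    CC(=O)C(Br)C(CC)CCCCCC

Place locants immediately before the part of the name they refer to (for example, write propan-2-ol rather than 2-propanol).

3-bromo-4-ethyldecan-2-one

The longest chain bearing the carbonyl is 10 carbons long (decane).
The highest-priority functional group is a ketone (C=O on an internal carbon), so the name ends in -one.
Choose the numbering such that numbering from this end puts the carbonyl group at C-2 rather than C-9.
This places the carbonyl at C-2; a bromo group at C-3; an ethyl group at C-4.
The substituents are ordered alphabetically, ignoring any di-/tri- multipliers.
Assembling the pieces gives 3-bromo-4-ethyldecan-2-one.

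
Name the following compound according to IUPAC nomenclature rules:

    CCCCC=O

pentanal

Counting along the main chain through the –CHO group gives 5 carbons: the parent is pentane.
The highest-priority functional group is an aldehyde (terminal –CHO), so the name ends in -al.
Number the chain so that the aldehyde carbon is C-1 by definition.
Assembling the pieces gives pentanal.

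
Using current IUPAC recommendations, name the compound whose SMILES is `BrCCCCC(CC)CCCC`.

The parent chain contains 9 carbons (nonane).
The numbering direction is chosen so that the substituent locant set {1,5} is lower than {5,9} at the first point of difference.
This places a bromo group at C-1; an ethyl group at C-5.
Substituent prefixes are cited in alphabetical order (multiplying prefixes like di-/tri- are ignored for ordering).
Assembling the pieces gives 1-bromo-5-ethylnonane.

1-bromo-5-ethylnonane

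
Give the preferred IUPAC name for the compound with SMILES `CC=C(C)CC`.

3-methylpent-2-ene

Counting along the main chain through the multiple bond gives 5 carbons: the parent is pentane.
A C=C double bond in the chain gives the infix -ene-.
Choose the numbering such that numbering from this end puts the double bond at C-2 rather than C-3.
With this numbering: the double bond between C-2 and C-3; a methyl group at C-3.
The name is 3-methylpent-2-ene.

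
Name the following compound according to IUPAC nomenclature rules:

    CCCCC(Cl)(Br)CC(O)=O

3-bromo-3-chloroheptanoic acid

The longest chain bearing the –COOH group is 7 carbons long (heptane).
The highest-priority functional group is a carboxylic acid (terminal –COOH), so the name ends in -oic acid.
Choose the numbering such that the carboxylic acid carbon is C-1 by definition.
With this numbering: a bromo group at C-3; a chloro group at C-3.
Prefixes are listed alphabetically: bromo, chloro.
Putting it together: 3-bromo-3-chloroheptanoic acid.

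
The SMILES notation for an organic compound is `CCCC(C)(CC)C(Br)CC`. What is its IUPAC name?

3-bromo-4-ethyl-4-methylheptane

The longest continuous carbon chain has 7 atoms, so the parent hydride is heptane.
The numbering direction is chosen so that the substituent locant set {3,4,4} is lower than {4,4,5} at the first point of difference.
That gives a bromo group at C-3; an ethyl group at C-4; a methyl group at C-4.
Substituent prefixes are cited in alphabetical order (multiplying prefixes like di-/tri- are ignored for ordering).
The name is 3-bromo-4-ethyl-4-methylheptane.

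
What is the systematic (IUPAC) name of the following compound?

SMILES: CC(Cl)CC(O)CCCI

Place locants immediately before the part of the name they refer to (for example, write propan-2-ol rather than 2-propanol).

The longest chain bearing the –OH group is 7 carbons long (heptane).
The highest-priority functional group is an alcohol (–OH), so the name ends in -ol.
The numbering direction is chosen so that the substituent locant set {1,6} is lower than {2,7} at the first point of difference.
That gives the hydroxyl at C-4; a chloro group at C-6; an iodo group at C-1.
Substituent prefixes are cited in alphabetical order (multiplying prefixes like di-/tri- are ignored for ordering).
The name is 6-chloro-1-iodoheptan-4-ol.

6-chloro-1-iodoheptan-4-ol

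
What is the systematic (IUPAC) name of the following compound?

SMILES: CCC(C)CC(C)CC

3,5-dimethylheptane

The longest continuous carbon chain has 7 atoms, so the parent hydride is heptane.
Both numbering directions give the same locant set; either may be used.
That gives methyl groups at C-3 and C-5.
Putting it together: 3,5-dimethylheptane.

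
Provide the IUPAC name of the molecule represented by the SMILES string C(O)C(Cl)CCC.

2-chloropentan-1-ol

The longest chain bearing the –OH group is 5 carbons long (pentane).
The principal characteristic group is an alcohol (–OH), named with the suffix -ol.
The numbering direction is chosen so that numbering from this end puts the hydroxyl group at C-1 rather than C-5.
With this numbering: the hydroxyl at C-1; a chloro group at C-2.
Putting it together: 2-chloropentan-1-ol.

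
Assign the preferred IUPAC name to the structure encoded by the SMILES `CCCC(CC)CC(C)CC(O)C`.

6-ethyl-4-methylnonan-2-ol

The longest carbon chain that includes the –OH group has 9 carbons, so the parent hydride is nonane.
The principal characteristic group is an alcohol (–OH), named with the suffix -ol.
Number the chain so that numbering from this end puts the hydroxyl group at C-2 rather than C-8.
With this numbering: the hydroxyl at C-2; an ethyl group at C-6; a methyl group at C-4.
Substituent prefixes are cited in alphabetical order (multiplying prefixes like di-/tri- are ignored for ordering).
Putting it together: 6-ethyl-4-methylnonan-2-ol.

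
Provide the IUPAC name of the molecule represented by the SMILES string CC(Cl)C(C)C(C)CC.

2-chloro-3,4-dimethylhexane

The longest carbon chain is 6 atoms: the parent is hexane.
Choose the numbering such that the substituent locant set {2,3,4} is lower than {3,4,5} at the first point of difference.
With this numbering: a chloro group at C-2; methyl groups at C-3 and C-4.
The substituents are ordered alphabetically, ignoring any di-/tri- multipliers.
Assembling the pieces gives 2-chloro-3,4-dimethylhexane.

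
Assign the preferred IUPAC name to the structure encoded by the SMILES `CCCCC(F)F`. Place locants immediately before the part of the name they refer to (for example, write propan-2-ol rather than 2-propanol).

The longest continuous carbon chain has 5 atoms, so the parent hydride is pentane.
The numbering direction is chosen so that the substituent locant set {1,1} is lower than {5,5} at the first point of difference.
That gives two fluoro groups at C-1.
Putting it together: 1,1-difluoropentane.

1,1-difluoropentane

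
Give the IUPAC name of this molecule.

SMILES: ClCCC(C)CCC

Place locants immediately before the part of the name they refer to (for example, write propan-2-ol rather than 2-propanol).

1-chloro-3-methylhexane

The longest carbon chain is 6 atoms: the parent is hexane.
Choose the numbering such that the substituent locant set {1,3} is lower than {4,6} at the first point of difference.
With this numbering: a chloro group at C-1; a methyl group at C-3.
Substituent prefixes are cited in alphabetical order (multiplying prefixes like di-/tri- are ignored for ordering).
The name is 1-chloro-3-methylhexane.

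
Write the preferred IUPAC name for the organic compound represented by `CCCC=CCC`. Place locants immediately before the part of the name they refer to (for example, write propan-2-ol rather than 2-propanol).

Counting along the main chain through the multiple bond gives 7 carbons: the parent is heptane.
A C=C double bond in the chain gives the infix -ene-.
Number the chain so that numbering from this end puts the double bond at C-3 rather than C-4.
This places the double bond between C-3 and C-4.
Putting it together: hept-3-ene.

hept-3-ene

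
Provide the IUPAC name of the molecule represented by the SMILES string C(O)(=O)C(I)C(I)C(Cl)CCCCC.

4-chloro-2,3-diiodononanoic acid

The longest carbon chain that includes the –COOH group has 9 carbons, so the parent hydride is nonane.
A carboxylic acid (terminal –COOH) is the principal characteristic group, giving the suffix -oic acid.
Choose the numbering such that the carboxylic acid carbon is C-1 by definition.
This places a chloro group at C-4; iodo groups at C-2 and C-3.
The substituents are ordered alphabetically, ignoring any di-/tri- multipliers.
The name is 4-chloro-2,3-diiodononanoic acid.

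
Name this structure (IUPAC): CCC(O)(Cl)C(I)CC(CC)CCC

3-chloro-6-ethyl-4-iodononan-3-ol

The longest chain bearing the –OH group is 9 carbons long (nonane).
An alcohol (–OH) is the principal characteristic group, giving the suffix -ol.
The numbering direction is chosen so that numbering from this end puts the hydroxyl group at C-3 rather than C-7.
That gives the hydroxyl at C-3; a chloro group at C-3; an ethyl group at C-6; an iodo group at C-4.
Prefixes are listed alphabetically: chloro, ethyl, iodo.
The name is 3-chloro-6-ethyl-4-iodononan-3-ol.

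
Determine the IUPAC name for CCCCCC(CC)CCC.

The longest continuous carbon chain has 9 atoms, so the parent hydride is nonane.
The numbering direction is chosen so that the substituent locant set {4} is lower than {6} at the first point of difference.
With this numbering: an ethyl group at C-4.
Putting it together: 4-ethylnonane.

4-ethylnonane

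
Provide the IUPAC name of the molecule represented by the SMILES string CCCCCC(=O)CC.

The longest carbon chain that includes the carbonyl has 8 carbons, so the parent hydride is octane.
The highest-priority functional group is a ketone (C=O on an internal carbon), so the name ends in -one.
The numbering direction is chosen so that numbering from this end puts the carbonyl group at C-3 rather than C-6.
That gives the carbonyl at C-3.
The name is octan-3-one.

octan-3-one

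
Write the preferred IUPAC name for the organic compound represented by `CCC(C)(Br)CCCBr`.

1,4-dibromo-4-methylhexane

The longest continuous carbon chain has 6 atoms, so the parent hydride is hexane.
Choose the numbering such that the substituent locant set {1,4,4} is lower than {3,3,6} at the first point of difference.
That gives bromo groups at C-1 and C-4; a methyl group at C-4.
Substituent prefixes are cited in alphabetical order (multiplying prefixes like di-/tri- are ignored for ordering).
The name is 1,4-dibromo-4-methylhexane.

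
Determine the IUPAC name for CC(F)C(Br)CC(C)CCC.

The longest carbon chain is 8 atoms: the parent is octane.
Choose the numbering such that the substituent locant set {2,3,5} is lower than {4,6,7} at the first point of difference.
This places a bromo group at C-3; a fluoro group at C-2; a methyl group at C-5.
The substituents are ordered alphabetically, ignoring any di-/tri- multipliers.
Putting it together: 3-bromo-2-fluoro-5-methyloctane.

3-bromo-2-fluoro-5-methyloctane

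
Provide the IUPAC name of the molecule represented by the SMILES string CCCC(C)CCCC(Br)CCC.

The longest continuous carbon chain has 11 atoms, so the parent hydride is undecane.
Number the chain so that the locant sets are identical either way, so the alphabetically earlier bromo substituent takes the lower locant (4 rather than 8).
That gives a bromo group at C-4; a methyl group at C-8.
The substituents are ordered alphabetically, ignoring any di-/tri- multipliers.
The name is 4-bromo-8-methylundecane.

4-bromo-8-methylundecane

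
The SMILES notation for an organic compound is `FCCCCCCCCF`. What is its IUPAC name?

The longest carbon chain is 8 atoms: the parent is octane.
Both numbering directions give the same locant set; either may be used.
That gives fluoro groups at C-1 and C-8.
Assembling the pieces gives 1,8-difluorooctane.

1,8-difluorooctane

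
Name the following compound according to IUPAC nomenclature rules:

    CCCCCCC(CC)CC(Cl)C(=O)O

Counting along the main chain through the –COOH group gives 10 carbons: the parent is decane.
The highest-priority functional group is a carboxylic acid (terminal –COOH), so the name ends in -oic acid.
Number the chain so that the carboxylic acid carbon is C-1 by definition.
With this numbering: a chloro group at C-2; an ethyl group at C-4.
Substituent prefixes are cited in alphabetical order (multiplying prefixes like di-/tri- are ignored for ordering).
The name is 2-chloro-4-ethyldecanoic acid.

2-chloro-4-ethyldecanoic acid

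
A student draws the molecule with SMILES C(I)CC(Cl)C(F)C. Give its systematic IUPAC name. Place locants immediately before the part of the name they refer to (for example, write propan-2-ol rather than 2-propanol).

3-chloro-4-fluoro-1-iodopentane

The longest continuous carbon chain has 5 atoms, so the parent hydride is pentane.
Choose the numbering such that the substituent locant set {1,3,4} is lower than {2,3,5} at the first point of difference.
With this numbering: a chloro group at C-3; a fluoro group at C-4; an iodo group at C-1.
The substituents are ordered alphabetically, ignoring any di-/tri- multipliers.
Assembling the pieces gives 3-chloro-4-fluoro-1-iodopentane.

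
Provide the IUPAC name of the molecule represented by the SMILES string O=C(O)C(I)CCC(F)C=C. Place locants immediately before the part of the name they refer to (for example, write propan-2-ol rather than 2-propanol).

5-fluoro-2-iodohept-6-enoic acid

The longest carbon chain that includes the –COOH group and the multiple bond has 7 carbons, so the parent hydride is heptane.
A carboxylic acid (terminal –COOH) is the principal characteristic group, giving the suffix -oic acid.
There is one C=C double bond, indicated by the ending -ene.
Number the chain so that the carboxylic acid carbon is C-1 by definition.
That gives the double bond between C-6 and C-7; a fluoro group at C-5; an iodo group at C-2.
Prefixes are listed alphabetically: fluoro, iodo.
The name is 5-fluoro-2-iodohept-6-enoic acid.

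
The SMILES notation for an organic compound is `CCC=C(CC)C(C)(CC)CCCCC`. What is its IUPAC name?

4,5-diethyl-5-methyldec-3-ene

Counting along the main chain through the multiple bond gives 10 carbons: the parent is decane.
There is one C=C double bond, indicated by the ending -ene.
The numbering direction is chosen so that numbering from this end puts the double bond at C-3 rather than C-7.
This places the double bond between C-3 and C-4; ethyl groups at C-4 and C-5; a methyl group at C-5.
Prefixes are listed alphabetically: ethyl, methyl.
Assembling the pieces gives 4,5-diethyl-5-methyldec-3-ene.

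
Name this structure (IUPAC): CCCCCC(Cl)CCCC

The longest carbon chain is 10 atoms: the parent is decane.
Number the chain so that the substituent locant set {5} is lower than {6} at the first point of difference.
With this numbering: a chloro group at C-5.
The name is 5-chlorodecane.

5-chlorodecane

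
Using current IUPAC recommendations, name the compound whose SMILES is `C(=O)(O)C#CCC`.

Counting along the main chain through the –COOH group and the multiple bond gives 5 carbons: the parent is pentane.
The principal characteristic group is a carboxylic acid (terminal –COOH), named with the suffix -oic acid.
There is one C≡C triple bond, indicated by the ending -yne.
Number the chain so that the carboxylic acid carbon is C-1 by definition.
That gives the triple bond between C-2 and C-3.
Putting it together: pent-2-ynoic acid.

pent-2-ynoic acid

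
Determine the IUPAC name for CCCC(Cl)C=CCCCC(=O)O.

The longest chain bearing the –COOH group and the multiple bond is 10 carbons long (decane).
The highest-priority functional group is a carboxylic acid (terminal –COOH), so the name ends in -oic acid.
A C=C double bond in the chain gives the infix -ene-.
The numbering direction is chosen so that the carboxylic acid carbon is C-1 by definition.
This places the double bond between C-5 and C-6; a chloro group at C-7.
The name is 7-chlorodec-5-enoic acid.

7-chlorodec-5-enoic acid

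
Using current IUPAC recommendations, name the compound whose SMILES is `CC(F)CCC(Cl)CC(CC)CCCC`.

5-chloro-7-ethyl-2-fluoroundecane

The longest carbon chain is 11 atoms: the parent is undecane.
Number the chain so that the substituent locant set {2,5,7} is lower than {5,7,10} at the first point of difference.
With this numbering: a chloro group at C-5; an ethyl group at C-7; a fluoro group at C-2.
Prefixes are listed alphabetically: chloro, ethyl, fluoro.
The name is 5-chloro-7-ethyl-2-fluoroundecane.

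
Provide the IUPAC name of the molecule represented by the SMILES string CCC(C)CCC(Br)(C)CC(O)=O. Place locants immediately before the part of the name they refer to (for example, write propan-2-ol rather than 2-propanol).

The longest chain bearing the –COOH group is 8 carbons long (octane).
A carboxylic acid (terminal –COOH) is the principal characteristic group, giving the suffix -oic acid.
Choose the numbering such that the carboxylic acid carbon is C-1 by definition.
With this numbering: a bromo group at C-3; methyl groups at C-3 and C-6.
Substituent prefixes are cited in alphabetical order (multiplying prefixes like di-/tri- are ignored for ordering).
Assembling the pieces gives 3-bromo-3,6-dimethyloctanoic acid.

3-bromo-3,6-dimethyloctanoic acid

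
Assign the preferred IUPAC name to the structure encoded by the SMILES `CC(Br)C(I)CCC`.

2-bromo-3-iodohexane

The longest continuous carbon chain has 6 atoms, so the parent hydride is hexane.
Choose the numbering such that the substituent locant set {2,3} is lower than {4,5} at the first point of difference.
With this numbering: a bromo group at C-2; an iodo group at C-3.
The substituents are ordered alphabetically, ignoring any di-/tri- multipliers.
Putting it together: 2-bromo-3-iodohexane.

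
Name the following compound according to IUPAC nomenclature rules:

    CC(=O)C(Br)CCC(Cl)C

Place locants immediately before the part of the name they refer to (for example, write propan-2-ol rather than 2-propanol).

3-bromo-6-chloroheptan-2-one

Counting along the main chain through the carbonyl gives 7 carbons: the parent is heptane.
The principal characteristic group is a ketone (C=O on an internal carbon), named with the suffix -one.
The numbering direction is chosen so that numbering from this end puts the carbonyl group at C-2 rather than C-6.
With this numbering: the carbonyl at C-2; a bromo group at C-3; a chloro group at C-6.
Prefixes are listed alphabetically: bromo, chloro.
The name is 3-bromo-6-chloroheptan-2-one.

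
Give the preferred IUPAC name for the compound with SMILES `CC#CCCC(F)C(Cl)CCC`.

7-chloro-6-fluorodec-2-yne

The longest chain bearing the multiple bond is 10 carbons long (decane).
The chain contains a C≡C triple bond, so the unsaturation ending is -yne.
Number the chain so that numbering from this end puts the triple bond at C-2 rather than C-8.
With this numbering: the triple bond between C-2 and C-3; a chloro group at C-7; a fluoro group at C-6.
The substituents are ordered alphabetically, ignoring any di-/tri- multipliers.
Assembling the pieces gives 7-chloro-6-fluorodec-2-yne.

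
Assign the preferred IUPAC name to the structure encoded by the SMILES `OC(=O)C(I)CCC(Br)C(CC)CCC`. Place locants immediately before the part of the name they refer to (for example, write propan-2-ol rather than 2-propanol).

5-bromo-6-ethyl-2-iodononanoic acid

The longest chain bearing the –COOH group is 9 carbons long (nonane).
A carboxylic acid (terminal –COOH) is the principal characteristic group, giving the suffix -oic acid.
Choose the numbering such that the carboxylic acid carbon is C-1 by definition.
This places a bromo group at C-5; an ethyl group at C-6; an iodo group at C-2.
The substituents are ordered alphabetically, ignoring any di-/tri- multipliers.
Putting it together: 5-bromo-6-ethyl-2-iodononanoic acid.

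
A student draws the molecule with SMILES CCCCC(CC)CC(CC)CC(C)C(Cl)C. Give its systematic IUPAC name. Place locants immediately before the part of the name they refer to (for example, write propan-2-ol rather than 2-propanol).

The parent chain contains 11 carbons (undecane).
The numbering direction is chosen so that the substituent locant set {2,3,5,7} is lower than {5,7,9,10} at the first point of difference.
That gives a chloro group at C-2; ethyl groups at C-5 and C-7; a methyl group at C-3.
Substituent prefixes are cited in alphabetical order (multiplying prefixes like di-/tri- are ignored for ordering).
Putting it together: 2-chloro-5,7-diethyl-3-methylundecane.

2-chloro-5,7-diethyl-3-methylundecane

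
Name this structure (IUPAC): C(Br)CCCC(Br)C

The longest carbon chain is 6 atoms: the parent is hexane.
The numbering direction is chosen so that the substituent locant set {1,5} is lower than {2,6} at the first point of difference.
With this numbering: bromo groups at C-1 and C-5.
Putting it together: 1,5-dibromohexane.

1,5-dibromohexane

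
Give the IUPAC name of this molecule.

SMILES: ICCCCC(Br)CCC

5-bromo-1-iodooctane

The longest carbon chain is 8 atoms: the parent is octane.
The numbering direction is chosen so that the substituent locant set {1,5} is lower than {4,8} at the first point of difference.
That gives a bromo group at C-5; an iodo group at C-1.
Prefixes are listed alphabetically: bromo, iodo.
The name is 5-bromo-1-iodooctane.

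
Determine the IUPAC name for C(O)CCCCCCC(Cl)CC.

8-chlorodecan-1-ol

The longest carbon chain that includes the –OH group has 10 carbons, so the parent hydride is decane.
The highest-priority functional group is an alcohol (–OH), so the name ends in -ol.
Choose the numbering such that numbering from this end puts the hydroxyl group at C-1 rather than C-10.
That gives the hydroxyl at C-1; a chloro group at C-8.
The name is 8-chlorodecan-1-ol.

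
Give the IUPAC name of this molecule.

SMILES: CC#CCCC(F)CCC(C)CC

The longest chain bearing the multiple bond is 11 carbons long (undecane).
There is one C≡C triple bond, indicated by the ending -yne.
The numbering direction is chosen so that numbering from this end puts the triple bond at C-2 rather than C-9.
That gives the triple bond between C-2 and C-3; a fluoro group at C-6; a methyl group at C-9.
Substituent prefixes are cited in alphabetical order (multiplying prefixes like di-/tri- are ignored for ordering).
Putting it together: 6-fluoro-9-methylundec-2-yne.

6-fluoro-9-methylundec-2-yne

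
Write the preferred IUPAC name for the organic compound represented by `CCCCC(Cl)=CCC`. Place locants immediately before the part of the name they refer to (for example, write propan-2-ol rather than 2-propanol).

Counting along the main chain through the multiple bond gives 8 carbons: the parent is octane.
A C=C double bond in the chain gives the infix -ene-.
The numbering direction is chosen so that numbering from this end puts the double bond at C-3 rather than C-5.
This places the double bond between C-3 and C-4; a chloro group at C-4.
Putting it together: 4-chlorooct-3-ene.

4-chlorooct-3-ene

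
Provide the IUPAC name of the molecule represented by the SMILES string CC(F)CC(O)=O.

3-fluorobutanoic acid

The longest chain bearing the –COOH group is 4 carbons long (butane).
The principal characteristic group is a carboxylic acid (terminal –COOH), named with the suffix -oic acid.
Choose the numbering such that the carboxylic acid carbon is C-1 by definition.
That gives a fluoro group at C-3.
The name is 3-fluorobutanoic acid.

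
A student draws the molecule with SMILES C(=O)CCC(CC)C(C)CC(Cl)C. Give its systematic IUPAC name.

Counting along the main chain through the –CHO group gives 8 carbons: the parent is octane.
An aldehyde (terminal –CHO) is the principal characteristic group, giving the suffix -al.
Number the chain so that the aldehyde carbon is C-1 by definition.
This places a chloro group at C-7; an ethyl group at C-4; a methyl group at C-5.
The substituents are ordered alphabetically, ignoring any di-/tri- multipliers.
Putting it together: 7-chloro-4-ethyl-5-methyloctanal.

7-chloro-4-ethyl-5-methyloctanal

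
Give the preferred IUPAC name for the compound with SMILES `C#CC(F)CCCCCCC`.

Counting along the main chain through the multiple bond gives 10 carbons: the parent is decane.
A C≡C triple bond in the chain gives the infix -yne-.
Choose the numbering such that numbering from this end puts the triple bond at C-1 rather than C-9.
With this numbering: the triple bond between C-1 and C-2; a fluoro group at C-3.
Assembling the pieces gives 3-fluorodec-1-yne.

3-fluorodec-1-yne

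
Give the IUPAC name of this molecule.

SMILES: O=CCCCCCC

heptanal

Counting along the main chain through the –CHO group gives 7 carbons: the parent is heptane.
The highest-priority functional group is an aldehyde (terminal –CHO), so the name ends in -al.
Choose the numbering such that the aldehyde carbon is C-1 by definition.
Putting it together: heptanal.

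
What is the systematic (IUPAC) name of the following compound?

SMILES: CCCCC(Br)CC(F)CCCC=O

7-bromo-5-fluoroundecanal

The longest carbon chain that includes the –CHO group has 11 carbons, so the parent hydride is undecane.
The principal characteristic group is an aldehyde (terminal –CHO), named with the suffix -al.
Choose the numbering such that the aldehyde carbon is C-1 by definition.
With this numbering: a bromo group at C-7; a fluoro group at C-5.
Substituent prefixes are cited in alphabetical order (multiplying prefixes like di-/tri- are ignored for ordering).
Putting it together: 7-bromo-5-fluoroundecanal.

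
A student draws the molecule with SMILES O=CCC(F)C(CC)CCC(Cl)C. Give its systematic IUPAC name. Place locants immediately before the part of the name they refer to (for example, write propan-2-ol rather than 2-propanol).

7-chloro-4-ethyl-3-fluorooctanal

The longest carbon chain that includes the –CHO group has 8 carbons, so the parent hydride is octane.
The highest-priority functional group is an aldehyde (terminal –CHO), so the name ends in -al.
The numbering direction is chosen so that the aldehyde carbon is C-1 by definition.
With this numbering: a chloro group at C-7; an ethyl group at C-4; a fluoro group at C-3.
Substituent prefixes are cited in alphabetical order (multiplying prefixes like di-/tri- are ignored for ordering).
The name is 7-chloro-4-ethyl-3-fluorooctanal.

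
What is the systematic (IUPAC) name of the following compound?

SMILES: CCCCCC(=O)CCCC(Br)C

Counting along the main chain through the carbonyl gives 11 carbons: the parent is undecane.
The highest-priority functional group is a ketone (C=O on an internal carbon), so the name ends in -one.
The numbering direction is chosen so that the substituent locant set {2} is lower than {10} at the first point of difference.
With this numbering: the carbonyl at C-6; a bromo group at C-2.
Assembling the pieces gives 2-bromoundecan-6-one.

2-bromoundecan-6-one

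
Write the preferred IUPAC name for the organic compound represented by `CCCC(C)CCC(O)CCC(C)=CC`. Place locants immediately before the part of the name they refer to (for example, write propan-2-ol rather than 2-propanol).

3,9-dimethyldodec-2-en-6-ol

The longest carbon chain that includes the –OH group and the multiple bond has 12 carbons, so the parent hydride is dodecane.
The principal characteristic group is an alcohol (–OH), named with the suffix -ol.
The chain contains a C=C double bond, so the unsaturation ending is -ene.
The numbering direction is chosen so that numbering from this end puts the hydroxyl group at C-6 rather than C-7.
With this numbering: the hydroxyl at C-6; the double bond between C-2 and C-3; methyl groups at C-3 and C-9.
Putting it together: 3,9-dimethyldodec-2-en-6-ol.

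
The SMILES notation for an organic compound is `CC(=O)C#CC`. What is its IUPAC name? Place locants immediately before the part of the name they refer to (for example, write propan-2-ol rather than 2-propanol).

pent-3-yn-2-one

The longest carbon chain that includes the carbonyl and the multiple bond has 5 carbons, so the parent hydride is pentane.
A ketone (C=O on an internal carbon) is the principal characteristic group, giving the suffix -one.
There is one C≡C triple bond, indicated by the ending -yne.
Choose the numbering such that numbering from this end puts the carbonyl group at C-2 rather than C-4.
This places the carbonyl at C-2; the triple bond between C-3 and C-4.
Putting it together: pent-3-yn-2-one.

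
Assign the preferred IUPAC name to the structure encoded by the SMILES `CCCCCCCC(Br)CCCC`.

The longest carbon chain is 12 atoms: the parent is dodecane.
Number the chain so that the substituent locant set {5} is lower than {8} at the first point of difference.
With this numbering: a bromo group at C-5.
The name is 5-bromododecane.

5-bromododecane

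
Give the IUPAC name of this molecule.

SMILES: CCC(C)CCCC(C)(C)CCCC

The parent chain contains 11 carbons (undecane).
Number the chain so that the substituent locant set {3,7,7} is lower than {5,5,9} at the first point of difference.
That gives methyl groups at C-3 and C-7 (×2).
Putting it together: 3,7,7-trimethylundecane.

3,7,7-trimethylundecane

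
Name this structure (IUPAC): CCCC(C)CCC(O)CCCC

8-methylundecan-5-ol

Counting along the main chain through the –OH group gives 11 carbons: the parent is undecane.
The highest-priority functional group is an alcohol (–OH), so the name ends in -ol.
Number the chain so that numbering from this end puts the hydroxyl group at C-5 rather than C-7.
With this numbering: the hydroxyl at C-5; a methyl group at C-8.
Putting it together: 8-methylundecan-5-ol.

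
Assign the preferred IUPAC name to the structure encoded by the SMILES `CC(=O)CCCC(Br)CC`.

6-bromooctan-2-one

The longest carbon chain that includes the carbonyl has 8 carbons, so the parent hydride is octane.
The highest-priority functional group is a ketone (C=O on an internal carbon), so the name ends in -one.
Number the chain so that numbering from this end puts the carbonyl group at C-2 rather than C-7.
This places the carbonyl at C-2; a bromo group at C-6.
Putting it together: 6-bromooctan-2-one.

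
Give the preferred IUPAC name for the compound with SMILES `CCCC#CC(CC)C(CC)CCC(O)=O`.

The longest carbon chain that includes the –COOH group and the multiple bond has 10 carbons, so the parent hydride is decane.
The highest-priority functional group is a carboxylic acid (terminal –COOH), so the name ends in -oic acid.
There is one C≡C triple bond, indicated by the ending -yne.
Number the chain so that the carboxylic acid carbon is C-1 by definition.
That gives the triple bond between C-6 and C-7; ethyl groups at C-4 and C-5.
The name is 4,5-diethyldec-6-ynoic acid.

4,5-diethyldec-6-ynoic acid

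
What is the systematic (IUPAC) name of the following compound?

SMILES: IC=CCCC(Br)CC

5-bromo-1-iodohept-1-ene

The longest carbon chain that includes the multiple bond has 7 carbons, so the parent hydride is heptane.
There is one C=C double bond, indicated by the ending -ene.
Choose the numbering such that numbering from this end puts the double bond at C-1 rather than C-6.
This places the double bond between C-1 and C-2; a bromo group at C-5; an iodo group at C-1.
The substituents are ordered alphabetically, ignoring any di-/tri- multipliers.
The name is 5-bromo-1-iodohept-1-ene.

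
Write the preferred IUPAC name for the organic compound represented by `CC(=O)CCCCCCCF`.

The longest chain bearing the carbonyl is 9 carbons long (nonane).
A ketone (C=O on an internal carbon) is the principal characteristic group, giving the suffix -one.
Choose the numbering such that numbering from this end puts the carbonyl group at C-2 rather than C-8.
That gives the carbonyl at C-2; a fluoro group at C-9.
Putting it together: 9-fluorononan-2-one.

9-fluorononan-2-one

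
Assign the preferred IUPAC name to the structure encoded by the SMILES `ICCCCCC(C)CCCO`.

Counting along the main chain through the –OH group gives 9 carbons: the parent is nonane.
The principal characteristic group is an alcohol (–OH), named with the suffix -ol.
Number the chain so that numbering from this end puts the hydroxyl group at C-1 rather than C-9.
This places the hydroxyl at C-1; an iodo group at C-9; a methyl group at C-4.
The substituents are ordered alphabetically, ignoring any di-/tri- multipliers.
The name is 9-iodo-4-methylnonan-1-ol.

9-iodo-4-methylnonan-1-ol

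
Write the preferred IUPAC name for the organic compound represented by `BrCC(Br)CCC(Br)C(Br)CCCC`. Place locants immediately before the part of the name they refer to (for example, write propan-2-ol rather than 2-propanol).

The parent chain contains 10 carbons (decane).
Choose the numbering such that the substituent locant set {1,2,5,6} is lower than {5,6,9,10} at the first point of difference.
That gives bromo groups at C-1 and C-2 and C-5 and C-6.
Putting it together: 1,2,5,6-tetrabromodecane.

1,2,5,6-tetrabromodecane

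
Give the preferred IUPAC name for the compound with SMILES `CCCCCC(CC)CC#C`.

4-ethylnon-1-yne

The longest chain bearing the multiple bond is 9 carbons long (nonane).
A C≡C triple bond in the chain gives the infix -yne-.
Number the chain so that numbering from this end puts the triple bond at C-1 rather than C-8.
That gives the triple bond between C-1 and C-2; an ethyl group at C-4.
Putting it together: 4-ethylnon-1-yne.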